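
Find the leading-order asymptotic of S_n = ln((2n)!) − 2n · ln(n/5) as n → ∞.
S_n ~ 2n · (ln 10 − 1) + O(ln n)

Stirling: ln((2n)!) = 2n ln(2n) − 2n + O(ln n).
  S_n = 2n ln(2n) − 2n − 2n ln(n/5) + O(ln n)
      = 2n ln(2n) − 2n ln n + 2n ln 5 − 2n + O(ln n)
      = 2n ln 2 + 2n ln 5 − 2n + O(ln n)
      = 2n (ln 10 − 1) + O(ln n).
Numerically ln(10) − 1 ≈ 1.3026.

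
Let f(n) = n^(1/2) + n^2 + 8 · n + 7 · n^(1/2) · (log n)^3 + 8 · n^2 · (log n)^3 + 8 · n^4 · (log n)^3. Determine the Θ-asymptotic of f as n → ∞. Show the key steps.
f(n) ∈ Θ(n^4 · (log n)^3)

Compare the terms by growth order. For large n, n^a · (log n)^b dominates n^a' · (log n)^b' iff a > a', or (a = a' and b > b'). Ranking the 6 terms shows the dominant one is 8 · n^4 · (log n)^3. Hence f(n) ∈ Θ(n^4 · (log n)^3).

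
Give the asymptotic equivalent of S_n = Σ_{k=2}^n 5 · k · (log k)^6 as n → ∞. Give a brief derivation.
S_n ~ 5 · n^2 · (log n)^6 / 2

By integral comparison, S_n = ∫_1^n 5 · x · (log x)^6 dx + O(n · (log n)^6). For the integral, the leading term of ∫_1^n x^1 (log x)^6 dx is n^2/2 · (log n)^6 (by repeated integration by parts; each step lowers the log-exponent and produces a relatively O(1/log n) correction). Hence S_n ~ 5 · n^2 · (log n)^6 / 2.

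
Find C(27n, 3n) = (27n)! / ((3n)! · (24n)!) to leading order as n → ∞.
C(27n, 3n) ~ (387420489/16777216)^(3n) · sqrt(9/(16π·3n))

Write N = 3n. Apply Stirling to each factorial:
  (9N)! ~ sqrt(2π·9N) · (9N/e)^(9N),
  N! ~ sqrt(2π N) · (N/e)^N,
  (8N)! ~ sqrt(2π·8N) · (8N/e)^(8N).
The exponential factors combine to (9N)^(9N) / (N^N · (8N)^(8N)) = 9^(9N)/8^(8N) = (9^9/8^8)^N = (387420489/16777216)^N.
The square-root prefactors combine to sqrt(2π·9N) / (sqrt(2π N)·sqrt(2π·8N)) = sqrt(9 / (2π·8·N)) = sqrt(9/(16π·3n)).
Substituting N = 3n: C(27n, 3n) ~ (387420489/16777216)^(3n) · sqrt(9/(16π·3n)).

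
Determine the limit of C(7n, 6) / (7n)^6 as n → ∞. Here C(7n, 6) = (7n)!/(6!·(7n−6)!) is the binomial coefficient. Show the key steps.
lim = 1/6! = 1/720

With N = 7n → ∞: C(N, 6) / N^6 = [N(N−1)…(N−5)] / (6! · N^6) = (1/6!) · 1 · (1 − 1/(7n)) · … · (1 − 5/(7n)). Each factor → 1 as N → ∞, so the limit is 1/6! = 1/720.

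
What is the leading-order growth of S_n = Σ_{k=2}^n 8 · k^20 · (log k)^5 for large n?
S_n ~ 8 · n^21 · (log n)^5 / 21

By integral comparison, S_n = ∫_1^n 8 · x^20 · (log x)^5 dx + O(n^20 · (log n)^5). For the integral, the leading term of ∫_1^n x^20 (log x)^5 dx is n^21/21 · (log n)^5 (by repeated integration by parts; each step lowers the log-exponent and produces a relatively O(1/log n) correction). Hence S_n ~ 8 · n^21 · (log n)^5 / 21.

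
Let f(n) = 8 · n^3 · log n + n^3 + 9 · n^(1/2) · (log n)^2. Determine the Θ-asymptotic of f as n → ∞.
f(n) ∈ Θ(n^3 · log n)

Compare the terms by growth order. For large n, n^a · (log n)^b dominates n^a' · (log n)^b' iff a > a', or (a = a' and b > b'). Ranking the 3 terms shows the dominant one is 8 · n^3 · log n. Hence f(n) ∈ Θ(n^3 · log n).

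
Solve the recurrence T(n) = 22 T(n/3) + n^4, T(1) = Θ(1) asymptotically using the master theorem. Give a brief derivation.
T(n) = Θ(n^4)

log_3 22 ≈ 2.814. f(n) = n^4 dominates n^(log_3 22) since 4 > 2.814, and the regularity condition a·f(n/b) = 22·(n/3)^4 = (22/81)·n^4 ≤ c·f(n) holds with c = 22/81 ≈ 0.272 < 1. So this is Case 3: T(n) = Θ(f(n)) = Θ(n^4).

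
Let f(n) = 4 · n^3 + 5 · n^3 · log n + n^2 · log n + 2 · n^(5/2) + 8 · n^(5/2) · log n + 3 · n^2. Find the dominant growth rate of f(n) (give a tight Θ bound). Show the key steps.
f(n) ∈ Θ(n^3 · log n)

Compare the terms by growth order. For large n, n^a · (log n)^b dominates n^a' · (log n)^b' iff a > a', or (a = a' and b > b'). Ranking the 6 terms shows the dominant one is 5 · n^3 · log n. Hence f(n) ∈ Θ(n^3 · log n).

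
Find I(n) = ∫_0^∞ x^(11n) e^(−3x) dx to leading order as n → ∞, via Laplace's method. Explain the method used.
I(n) ~ (sqrt(2π·11n) / 3) · (11n/(3e))^(11n)

Write the integrand as exp(11n ln x − 3x) and set f(x) = 11n ln x − 3x. Then f'(x) = 11n/x − 3 = 0 at x* = 11n/3, and f''(x*) = −11n/x*^2 = −3^2/(11n). Laplace's method (interior maximum) gives
  I(n) ~ e^(f(x*)) · sqrt(2π / |f''(x*)|)
        = exp(11n ln(11n/3) − 11n) · sqrt(2π · 11n / 3^2)
        = (11n/3)^(11n) e^(−11n) · sqrt(2π·11n) / 3
        = (sqrt(2π·11n) / 3) · (11n/(3e))^(11n).
This matches Γ(11n+1)/3^(11n+1) with Stirling applied to Γ.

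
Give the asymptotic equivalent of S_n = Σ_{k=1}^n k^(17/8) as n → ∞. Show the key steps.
S_n ~ (8/25) · n^(25/8)

Integral comparison: Σ_{k=1}^n k^(17/8) = ∫_0^n x^(17/8) dx + O(n^(17/8)). The integral is n^(1 + 17/8) / (1 + 17/8) = n^((17+8)/8) / ((17+8)/8) = (8/25) · n^(25/8).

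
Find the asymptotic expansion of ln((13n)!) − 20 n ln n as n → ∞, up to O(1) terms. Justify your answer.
ln((13n)!) − 20 n ln n = −7 n ln n + 13(ln 13 − 1) n + (1/2) ln(2π·13n) + O(1/n)

Stirling: ln((13n)!) = 13n ln(13n) − 13n + (1/2) ln(2π·13n) + O(1/n).
Expand 13n ln(13n) = 13n (ln n + ln 13) = 13n ln n + 13n ln 13.
Subtract 20n ln n: leading term is (13 − 20) n ln n = −7 n ln n. The next term is 13n ln 13 − 13n = 13(ln 13 − 1) n. Then the (1/2) ln(2π·13n) correction.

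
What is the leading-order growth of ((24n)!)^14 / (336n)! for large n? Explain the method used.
((24n)!)^14/(336n)! ~ ((2π·24n)^(13/2) / sqrt(14)) · 14^(−14·24n)  →  0

Write N = 24n. Stirling: N! ~ sqrt(2π N)(N/e)^N and (14N)! ~ sqrt(2π·14N)·(14N/e)^(14N).
  (N!)^14/(14N)! ~ (2π N)^(14/2) (N/e)^(14N) / [sqrt(2π·14N) (14N/e)^(14N)]
     = (2π N)^(14/2) / sqrt(2π·14N) · (N/(14N))^(14N)
     = (2π N)^((14−1)/2) / sqrt(14) · 14^(−14N).
Since 14^14 > 1, the factor 14^(−14N) decays exponentially, so the ratio → 0. Substituting N = 24n gives the stated form.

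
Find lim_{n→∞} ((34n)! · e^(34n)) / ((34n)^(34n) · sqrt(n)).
lim = sqrt(2π·34)

Stirling: (34n)! ~ sqrt(2π·34n) · (34n/e)^(34n). Hence
  (34n)! · e^(34n) / (34n)^(34n) ~ sqrt(2π·34n).
Dividing by sqrt(n): sqrt(2π·34n) / sqrt(n) = sqrt(2π·34) · n^((1−1)/2), so the limit is sqrt(2π·34).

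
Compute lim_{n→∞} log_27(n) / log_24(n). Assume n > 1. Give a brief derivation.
lim = ln(24) / ln(27) = log_27(24)

Change of base: log_27(n) = ln n / ln 27 and log_24(n) = ln n / ln 24. The ratio is (ln n / ln 27) · (ln 24 / ln n) = ln 24 / ln 27, a constant independent of n. So the limit is ln 24 / ln 27 = log_27(24).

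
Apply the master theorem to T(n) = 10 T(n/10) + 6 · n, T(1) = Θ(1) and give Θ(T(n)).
T(n) = Θ(n log n)

log_10 10 = 1, and f(n) = 6 · n = Θ(n^(log_10 10)). This is Case 2 of the master theorem: T(n) = Θ(f(n) · log n) = Θ(n log n).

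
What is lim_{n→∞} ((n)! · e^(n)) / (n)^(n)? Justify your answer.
lim = ∞

Stirling: (n)! ~ sqrt(2π·n) · (n/e)^(n). Hence
  (n)! · e^(n) / (n)^(n) ~ sqrt(2π·n) = sqrt(2π) · sqrt(n) → ∞.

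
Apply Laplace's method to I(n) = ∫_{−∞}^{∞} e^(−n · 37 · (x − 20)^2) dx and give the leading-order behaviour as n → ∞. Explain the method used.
I(n) = sqrt(π/(37n))

Here φ(x) = 37 · (x − 20)^2 has its unique minimum at x* = 20 with φ(x*) = 0 and φ''(x*) = 74. Laplace's method gives
  I(n) ~ e^(−n φ(x*)) · sqrt(2π / (n · φ''(x*))) = sqrt(2π / (74n)) = sqrt(π/(37n)).
This is exact: substituting u = (x − 20)·sqrt(37n) gives I(n) = (1/sqrt(37n)) ∫_{−∞}^{∞} e^(−u^2) du = sqrt(π/(37n)).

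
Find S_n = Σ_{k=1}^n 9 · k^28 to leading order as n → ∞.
S_n ~ 9 · n^29 / 29

By integral comparison (Euler-Maclaurin), Σ_{k=1}^n 9 · k^28 = 9 · ∫_0^n x^28 dx + O(n^28) = 9 · n^29/29 + O(n^28). (Equivalently, Faulhaber's formula gives the same leading term.)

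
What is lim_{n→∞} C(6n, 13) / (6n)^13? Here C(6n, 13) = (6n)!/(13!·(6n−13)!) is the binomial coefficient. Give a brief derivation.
lim = 1/13! = 1/6227020800

With N = 6n → ∞: C(N, 13) / N^13 = [N(N−1)…(N−12)] / (13! · N^13) = (1/13!) · 1 · (1 − 1/(6n)) · … · (1 − 12/(6n)). Each factor → 1 as N → ∞, so the limit is 1/13! = 1/6227020800.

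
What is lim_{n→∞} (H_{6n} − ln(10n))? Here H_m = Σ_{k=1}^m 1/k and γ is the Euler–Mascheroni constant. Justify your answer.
lim = ln(3/5) + γ

By Euler-Maclaurin, H_m = ln m + γ + O(1/m). So
  H_{6n} − ln(10n) = ln(6n) + γ − ln(10n) + O(1/n)
                       = ln(6/10) + γ + O(1/n).
Hence the limit is ln(6/10) + γ (= ln(3/5)).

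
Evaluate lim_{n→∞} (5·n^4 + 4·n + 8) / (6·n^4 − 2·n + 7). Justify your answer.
lim = 5/6

For large n the leading n^4 terms dominate both numerator and denominator. Dividing top and bottom by n^4, every other term tends to 0, leaving 5/6.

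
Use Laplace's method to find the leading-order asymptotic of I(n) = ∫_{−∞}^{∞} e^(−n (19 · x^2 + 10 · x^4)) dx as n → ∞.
I(n) ~ sqrt(π/(19n))

φ(x) = 19 · x^2 + 10 · x^4 has its unique global minimum at x* = 0 (since φ'(x) = 38x + 40x^3 = 0 only at x = 0 for real x with both coefficients positive, and φ → ∞ as |x| → ∞). At x* = 0, φ(0) = 0 and φ''(0) = 38. Laplace's method then gives
  I(n) ~ sqrt(2π / (n · φ''(0))) · e^(−n φ(0)) = sqrt(2π / (38n)) = sqrt(π/(19n)).
The 10 · x^4 term contributes only at subleading order (an O(1/n) relative correction).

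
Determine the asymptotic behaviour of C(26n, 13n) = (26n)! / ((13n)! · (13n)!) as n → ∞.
C(26n, 13n) ~ (4)^(13n) · sqrt(1/(π·13n))

Write N = 13n. Apply Stirling to each factorial:
  (2N)! ~ sqrt(2π·2N) · (2N/e)^(2N),
  N! ~ sqrt(2π N) · (N/e)^N,
  (1N)! ~ sqrt(2π·1N) · (1N/e)^(1N).
The exponential factors combine to (2N)^(2N) / (N^N · (1N)^(1N)) = 2^(2N)/1^(1N) = (2^2/1^1)^N = (4)^N.
The square-root prefactors combine to sqrt(2π·2N) / (sqrt(2π N)·sqrt(2π·1N)) = sqrt(2 / (2π·1·N)) = sqrt(1/(π·13n)).
Substituting N = 13n: C(26n, 13n) ~ (4)^(13n) · sqrt(1/(π·13n)).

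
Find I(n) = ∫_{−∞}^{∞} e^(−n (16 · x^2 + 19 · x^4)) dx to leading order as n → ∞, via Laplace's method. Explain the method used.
I(n) ~ sqrt(π/(16n))

φ(x) = 16 · x^2 + 19 · x^4 has its unique global minimum at x* = 0 (since φ'(x) = 32x + 76x^3 = 0 only at x = 0 for real x with both coefficients positive, and φ → ∞ as |x| → ∞). At x* = 0, φ(0) = 0 and φ''(0) = 32. Laplace's method then gives
  I(n) ~ sqrt(2π / (n · φ''(0))) · e^(−n φ(0)) = sqrt(2π / (32n)) = sqrt(π/(16n)).
The 19 · x^4 term contributes only at subleading order (an O(1/n) relative correction).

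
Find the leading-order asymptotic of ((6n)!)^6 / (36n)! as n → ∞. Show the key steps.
((6n)!)^6/(36n)! ~ ((2π·6n)^(5/2) / sqrt(6)) · 6^(−6·6n)  →  0

Write N = 6n. Stirling: N! ~ sqrt(2π N)(N/e)^N and (6N)! ~ sqrt(2π·6N)·(6N/e)^(6N).
  (N!)^6/(6N)! ~ (2π N)^(6/2) (N/e)^(6N) / [sqrt(2π·6N) (6N/e)^(6N)]
     = (2π N)^(6/2) / sqrt(2π·6N) · (N/(6N))^(6N)
     = (2π N)^((6−1)/2) / sqrt(6) · 6^(−6N).
Since 6^6 > 1, the factor 6^(−6N) decays exponentially, so the ratio → 0. Substituting N = 6n gives the stated form.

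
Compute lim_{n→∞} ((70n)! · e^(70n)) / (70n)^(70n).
lim = ∞

Stirling: (70n)! ~ sqrt(2π·70n) · (70n/e)^(70n). Hence
  (70n)! · e^(70n) / (70n)^(70n) ~ sqrt(2π·70n) = sqrt(2π·70) · sqrt(n) → ∞.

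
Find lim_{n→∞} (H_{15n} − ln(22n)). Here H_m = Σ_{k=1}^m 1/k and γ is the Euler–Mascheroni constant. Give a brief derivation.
lim = ln(15/22) + γ

By Euler-Maclaurin, H_m = ln m + γ + O(1/m). So
  H_{15n} − ln(22n) = ln(15n) + γ − ln(22n) + O(1/n)
                       = ln(15/22) + γ + O(1/n).
Hence the limit is ln(15/22) + γ.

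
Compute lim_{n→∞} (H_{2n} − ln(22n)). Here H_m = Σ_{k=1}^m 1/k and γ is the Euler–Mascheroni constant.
lim = −ln 11 + γ

By Euler-Maclaurin, H_m = ln m + γ + O(1/m). So
  H_{2n} − ln(22n) = ln(2n) + γ − ln(22n) + O(1/n)
                       = ln(2/22) + γ + O(1/n).
Hence the limit is ln(2/22) + γ (= −ln 11).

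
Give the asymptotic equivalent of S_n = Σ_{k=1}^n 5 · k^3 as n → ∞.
S_n ~ 5 · n^4 / 4

By integral comparison (Euler-Maclaurin), Σ_{k=1}^n 5 · k^3 = 5 · ∫_0^n x^3 dx + O(n^3) = 5 · n^4/4 + O(n^3). (Equivalently, Faulhaber's formula gives the same leading term.)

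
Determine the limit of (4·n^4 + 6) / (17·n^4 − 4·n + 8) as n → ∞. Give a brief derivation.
lim = 4/17

For large n the leading n^4 terms dominate both numerator and denominator. Dividing top and bottom by n^4, every other term tends to 0, leaving 4/17.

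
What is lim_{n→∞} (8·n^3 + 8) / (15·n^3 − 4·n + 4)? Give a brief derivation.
lim = 8/15

For large n the leading n^3 terms dominate both numerator and denominator. Dividing top and bottom by n^3, every other term tends to 0, leaving 8/15.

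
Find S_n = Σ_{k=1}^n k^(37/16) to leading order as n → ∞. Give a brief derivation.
S_n ~ (16/53) · n^(53/16)

Integral comparison: Σ_{k=1}^n k^(37/16) = ∫_0^n x^(37/16) dx + O(n^(37/16)). The integral is n^(1 + 37/16) / (1 + 37/16) = n^((37+16)/16) / ((37+16)/16) = (16/53) · n^(53/16).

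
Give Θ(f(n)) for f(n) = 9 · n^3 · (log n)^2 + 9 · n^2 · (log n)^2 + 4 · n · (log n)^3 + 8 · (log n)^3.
f(n) ∈ Θ(n^3 · (log n)^2)

Compare the terms by growth order. For large n, n^a · (log n)^b dominates n^a' · (log n)^b' iff a > a', or (a = a' and b > b'). Ranking the 4 terms shows the dominant one is 9 · n^3 · (log n)^2. Hence f(n) ∈ Θ(n^3 · (log n)^2).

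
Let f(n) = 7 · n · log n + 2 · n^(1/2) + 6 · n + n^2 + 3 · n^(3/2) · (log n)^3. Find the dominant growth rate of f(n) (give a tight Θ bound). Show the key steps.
f(n) ∈ Θ(n^2)

Compare the terms by growth order. For large n, n^a · (log n)^b dominates n^a' · (log n)^b' iff a > a', or (a = a' and b > b'). Ranking the 5 terms shows the dominant one is n^2. Hence f(n) ∈ Θ(n^2).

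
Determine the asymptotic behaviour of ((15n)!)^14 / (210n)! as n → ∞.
((15n)!)^14/(210n)! ~ ((2π·15n)^(13/2) / sqrt(14)) · 14^(−14·15n)  →  0

Write N = 15n. Stirling: N! ~ sqrt(2π N)(N/e)^N and (14N)! ~ sqrt(2π·14N)·(14N/e)^(14N).
  (N!)^14/(14N)! ~ (2π N)^(14/2) (N/e)^(14N) / [sqrt(2π·14N) (14N/e)^(14N)]
     = (2π N)^(14/2) / sqrt(2π·14N) · (N/(14N))^(14N)
     = (2π N)^((14−1)/2) / sqrt(14) · 14^(−14N).
Since 14^14 > 1, the factor 14^(−14N) decays exponentially, so the ratio → 0. Substituting N = 15n gives the stated form.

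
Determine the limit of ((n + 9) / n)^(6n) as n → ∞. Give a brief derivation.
lim = e^54

Rewrite as (1 + 9/n)^(6n). By the standard limit (1 + x/n)^n → e^x, we have (1 + 9/n)^n → e^9, and raising to the 6th power gives e^54.
More precisely, ln[(1 + 9/n)^(6n)] = 6n · ln(1 + 9/n) = 6n · (9/n + O(1/n^2)) = 54 + O(1/n) → 54.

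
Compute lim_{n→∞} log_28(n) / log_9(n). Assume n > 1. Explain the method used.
lim = ln(9) / ln(28) = log_28(9)

Change of base: log_28(n) = ln n / ln 28 and log_9(n) = ln n / ln 9. The ratio is (ln n / ln 28) · (ln 9 / ln n) = ln 9 / ln 28, a constant independent of n. So the limit is ln 9 / ln 28 = log_28(9).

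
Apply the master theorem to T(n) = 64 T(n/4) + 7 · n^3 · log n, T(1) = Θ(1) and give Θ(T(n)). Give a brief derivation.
T(n) = Θ(n^3 · (log n)^2)

Here log_4 64 = 3 and f(n) = 7 · n^3 · log n = Θ(n^(log_4 64) · (log n)^1). This is the extended Case 2 of the master theorem (f matches the critical exponent up to log factors), giving T(n) = Θ(n^(log_4 64) · (log n)^(1+1)) = Θ(n^3 · (log n)^2).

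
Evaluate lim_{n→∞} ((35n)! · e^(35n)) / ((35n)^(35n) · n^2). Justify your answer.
lim = 0

Stirling: (35n)! ~ sqrt(2π·35n) · (35n/e)^(35n). Hence
  (35n)! · e^(35n) / (35n)^(35n) ~ sqrt(2π·35n).
Dividing by n^2: sqrt(2π·35n) / n^2 = sqrt(2π·35) · n^((1−4)/2), so the expression behaves like sqrt(2π·35) · n^((1−4)/2) → 0.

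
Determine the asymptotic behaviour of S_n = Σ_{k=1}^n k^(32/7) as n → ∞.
S_n ~ (7/39) · n^(39/7)

Integral comparison: Σ_{k=1}^n k^(32/7) = ∫_0^n x^(32/7) dx + O(n^(32/7)). The integral is n^(1 + 32/7) / (1 + 32/7) = n^((32+7)/7) / ((32+7)/7) = (7/39) · n^(39/7).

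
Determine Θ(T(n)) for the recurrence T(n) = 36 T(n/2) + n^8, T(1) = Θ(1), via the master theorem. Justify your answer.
T(n) = Θ(n^8)

log_2 36 ≈ 5.170. f(n) = n^8 dominates n^(log_2 36) since 8 > 5.170, and the regularity condition a·f(n/b) = 36·(n/2)^8 = (36/256)·n^8 ≤ c·f(n) holds with c = 36/256 ≈ 0.141 < 1. So this is Case 3: T(n) = Θ(f(n)) = Θ(n^8).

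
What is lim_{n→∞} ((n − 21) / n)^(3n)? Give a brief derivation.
lim = e^(−63)

Rewrite as (1 − 21/n)^(3n). By the standard limit (1 + x/n)^n → e^x, we have (1 − 21/n)^n → e^(−21), and raising to the 3rd power gives e^(−63).
More precisely, ln[(1 − 21/n)^(3n)] = 3n · ln(1 − 21/n) = 3n · (-21/n + O(1/n^2)) = -63 + O(1/n) → -63.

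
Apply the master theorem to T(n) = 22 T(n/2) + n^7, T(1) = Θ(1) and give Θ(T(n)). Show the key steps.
T(n) = Θ(n^7)

log_2 22 ≈ 4.459. f(n) = n^7 dominates n^(log_2 22) since 7 > 4.459, and the regularity condition a·f(n/b) = 22·(n/2)^7 = (22/128)·n^7 ≤ c·f(n) holds with c = 22/128 ≈ 0.172 < 1. So this is Case 3: T(n) = Θ(f(n)) = Θ(n^7).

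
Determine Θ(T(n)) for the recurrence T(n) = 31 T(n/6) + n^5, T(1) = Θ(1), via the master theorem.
T(n) = Θ(n^5)

log_6 31 ≈ 1.917. f(n) = n^5 dominates n^(log_6 31) since 5 > 1.917, and the regularity condition a·f(n/b) = 31·(n/6)^5 = (31/7776)·n^5 ≤ c·f(n) holds with c = 31/7776 ≈ 0.00399 < 1. So this is Case 3: T(n) = Θ(f(n)) = Θ(n^5).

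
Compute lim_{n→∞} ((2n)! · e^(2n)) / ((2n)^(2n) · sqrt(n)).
lim = sqrt(2π·2)

Stirling: (2n)! ~ sqrt(2π·2n) · (2n/e)^(2n). Hence
  (2n)! · e^(2n) / (2n)^(2n) ~ sqrt(2π·2n).
Dividing by sqrt(n): sqrt(2π·2n) / sqrt(n) = sqrt(2π·2) · n^((1−1)/2), so the limit is sqrt(2π·2).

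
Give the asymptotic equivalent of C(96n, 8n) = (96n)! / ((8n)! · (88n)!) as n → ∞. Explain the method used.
C(96n, 8n) ~ (8916100448256/285311670611)^(8n) · sqrt(6/(11π·8n))

Write N = 8n. Apply Stirling to each factorial:
  (12N)! ~ sqrt(2π·12N) · (12N/e)^(12N),
  N! ~ sqrt(2π N) · (N/e)^N,
  (11N)! ~ sqrt(2π·11N) · (11N/e)^(11N).
The exponential factors combine to (12N)^(12N) / (N^N · (11N)^(11N)) = 12^(12N)/11^(11N) = (12^12/11^11)^N = (8916100448256/285311670611)^N.
The square-root prefactors combine to sqrt(2π·12N) / (sqrt(2π N)·sqrt(2π·11N)) = sqrt(12 / (2π·11·N)) = sqrt(6/(11π·8n)).
Substituting N = 8n: C(96n, 8n) ~ (8916100448256/285311670611)^(8n) · sqrt(6/(11π·8n)).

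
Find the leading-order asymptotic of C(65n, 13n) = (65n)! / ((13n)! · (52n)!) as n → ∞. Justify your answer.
C(65n, 13n) ~ (3125/256)^(13n) · sqrt(5/(8π·13n))

Write N = 13n. Apply Stirling to each factorial:
  (5N)! ~ sqrt(2π·5N) · (5N/e)^(5N),
  N! ~ sqrt(2π N) · (N/e)^N,
  (4N)! ~ sqrt(2π·4N) · (4N/e)^(4N).
The exponential factors combine to (5N)^(5N) / (N^N · (4N)^(4N)) = 5^(5N)/4^(4N) = (5^5/4^4)^N = (3125/256)^N.
The square-root prefactors combine to sqrt(2π·5N) / (sqrt(2π N)·sqrt(2π·4N)) = sqrt(5 / (2π·4·N)) = sqrt(5/(8π·13n)).
Substituting N = 13n: C(65n, 13n) ~ (3125/256)^(13n) · sqrt(5/(8π·13n)).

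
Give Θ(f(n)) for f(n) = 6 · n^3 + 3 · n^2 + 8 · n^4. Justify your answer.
f(n) ∈ Θ(n^4)

Compare the terms by growth order. For large n, n^a · (log n)^b dominates n^a' · (log n)^b' iff a > a', or (a = a' and b > b'). Ranking the 3 terms shows the dominant one is 8 · n^4. Hence f(n) ∈ Θ(n^4).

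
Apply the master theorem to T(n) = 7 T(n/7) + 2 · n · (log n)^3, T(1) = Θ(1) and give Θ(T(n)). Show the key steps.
T(n) = Θ(n · (log n)^4)

Here log_7 7 = 1 and f(n) = 2 · n · (log n)^3 = Θ(n^(log_7 7) · (log n)^3). This is the extended Case 2 of the master theorem (f matches the critical exponent up to log factors), giving T(n) = Θ(n^(log_7 7) · (log n)^(3+1)) = Θ(n · (log n)^4).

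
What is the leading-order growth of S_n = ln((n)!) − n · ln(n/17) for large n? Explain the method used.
S_n ~ n · (ln 17 − 1) + O(ln n)

Stirling: ln((n)!) = n ln(n) − n + O(ln n).
  S_n = n ln(n) − n − n ln(n/17) + O(ln n)
      = n ln(n) − n ln n + n ln 17 − n + O(ln n)
      = n ln 17 − n + O(ln n)
      = n (ln 17 − 1) + O(ln n).
Numerically ln(17) − 1 ≈ 1.8332.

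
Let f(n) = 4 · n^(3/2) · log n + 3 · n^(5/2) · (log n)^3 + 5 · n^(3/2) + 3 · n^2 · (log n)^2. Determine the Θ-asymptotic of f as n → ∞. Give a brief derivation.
f(n) ∈ Θ(n^(5/2) · (log n)^3)

Compare the terms by growth order. For large n, n^a · (log n)^b dominates n^a' · (log n)^b' iff a > a', or (a = a' and b > b'). Ranking the 4 terms shows the dominant one is 3 · n^(5/2) · (log n)^3. Hence f(n) ∈ Θ(n^(5/2) · (log n)^3).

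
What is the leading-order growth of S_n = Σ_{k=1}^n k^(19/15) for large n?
S_n ~ (15/34) · n^(34/15)

Integral comparison: Σ_{k=1}^n k^(19/15) = ∫_0^n x^(19/15) dx + O(n^(19/15)). The integral is n^(1 + 19/15) / (1 + 19/15) = n^((19+15)/15) / ((19+15)/15) = (15/34) · n^(34/15).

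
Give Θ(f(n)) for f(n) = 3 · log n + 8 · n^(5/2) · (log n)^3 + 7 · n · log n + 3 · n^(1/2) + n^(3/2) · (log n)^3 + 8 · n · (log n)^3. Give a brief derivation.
f(n) ∈ Θ(n^(5/2) · (log n)^3)

Compare the terms by growth order. For large n, n^a · (log n)^b dominates n^a' · (log n)^b' iff a > a', or (a = a' and b > b'). Ranking the 6 terms shows the dominant one is 8 · n^(5/2) · (log n)^3. Hence f(n) ∈ Θ(n^(5/2) · (log n)^3).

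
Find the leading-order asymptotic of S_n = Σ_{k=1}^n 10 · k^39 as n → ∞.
S_n ~ n^40 / 4

By integral comparison (Euler-Maclaurin), Σ_{k=1}^n 10 · k^39 = 10 · ∫_0^n x^39 dx + O(n^39) = 10 · n^40/40 = n^40 / 4 + O(n^39). (Equivalently, Faulhaber's formula gives the same leading term.)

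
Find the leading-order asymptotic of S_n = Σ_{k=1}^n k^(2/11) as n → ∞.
S_n ~ (11/13) · n^(13/11)

Integral comparison: Σ_{k=1}^n k^(2/11) = ∫_0^n x^(2/11) dx + O(n^(2/11)). The integral is n^(1 + 2/11) / (1 + 2/11) = n^((2+11)/11) / ((2+11)/11) = (11/13) · n^(13/11).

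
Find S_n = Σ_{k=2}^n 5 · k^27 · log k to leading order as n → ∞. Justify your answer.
S_n ~ 5 · n^28 log n / 28 − 5 · n^28 / 784

By integral comparison, S_n = ∫_1^n 5 · x^27 · log x dx + O(n^27 · log n). For the integral, ∫ x^27 log x dx = n^28 log n / 28 − n^28/784 (integration by parts). Hence S_n ~ 5 · n^28 log n / 28 − 5 · n^28 / 784.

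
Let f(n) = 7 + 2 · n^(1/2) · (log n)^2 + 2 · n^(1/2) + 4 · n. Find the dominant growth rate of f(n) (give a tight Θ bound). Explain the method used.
f(n) ∈ Θ(n)

Compare the terms by growth order. For large n, n^a · (log n)^b dominates n^a' · (log n)^b' iff a > a', or (a = a' and b > b'). Ranking the 4 terms shows the dominant one is 4 · n. Hence f(n) ∈ Θ(n).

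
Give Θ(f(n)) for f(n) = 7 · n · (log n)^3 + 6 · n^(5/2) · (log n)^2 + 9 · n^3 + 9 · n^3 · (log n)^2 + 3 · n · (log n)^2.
f(n) ∈ Θ(n^3 · (log n)^2)

Compare the terms by growth order. For large n, n^a · (log n)^b dominates n^a' · (log n)^b' iff a > a', or (a = a' and b > b'). Ranking the 5 terms shows the dominant one is 9 · n^3 · (log n)^2. Hence f(n) ∈ Θ(n^3 · (log n)^2).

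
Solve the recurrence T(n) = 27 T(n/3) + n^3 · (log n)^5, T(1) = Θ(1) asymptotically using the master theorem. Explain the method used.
T(n) = Θ(n^3 · (log n)^6)

Here log_3 27 = 3 and f(n) = n^3 · (log n)^5 = Θ(n^(log_3 27) · (log n)^5). This is the extended Case 2 of the master theorem (f matches the critical exponent up to log factors), giving T(n) = Θ(n^(log_3 27) · (log n)^(5+1)) = Θ(n^3 · (log n)^6).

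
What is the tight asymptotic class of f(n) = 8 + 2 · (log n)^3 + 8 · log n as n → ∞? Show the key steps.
f(n) ∈ Θ((log n)^3)

Compare the terms by growth order. For large n, n^a · (log n)^b dominates n^a' · (log n)^b' iff a > a', or (a = a' and b > b'). Ranking the 3 terms shows the dominant one is 2 · (log n)^3. Hence f(n) ∈ Θ((log n)^3).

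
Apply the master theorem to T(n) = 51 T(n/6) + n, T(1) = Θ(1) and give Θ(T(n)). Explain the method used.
T(n) = Θ(n^(log_6 51))

Master theorem: compare f(n) = n to n^(log_6 51) where log_6 51 ≈ 2.194. Since 1 < log_6 51, we have f(n) = O(n^(log_6 51 − ε)) for some ε > 0 — Case 1. Hence T(n) = Θ(n^(log_6 51)).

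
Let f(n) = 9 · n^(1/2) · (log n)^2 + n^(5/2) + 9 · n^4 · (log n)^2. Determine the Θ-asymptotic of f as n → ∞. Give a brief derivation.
f(n) ∈ Θ(n^4 · (log n)^2)

Compare the terms by growth order. For large n, n^a · (log n)^b dominates n^a' · (log n)^b' iff a > a', or (a = a' and b > b'). Ranking the 3 terms shows the dominant one is 9 · n^4 · (log n)^2. Hence f(n) ∈ Θ(n^4 · (log n)^2).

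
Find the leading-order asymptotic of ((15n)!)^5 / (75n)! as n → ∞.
((15n)!)^5/(75n)! ~ ((2π·15n)^(4/2) / sqrt(5)) · 5^(−5·15n)  →  0

Write N = 15n. Stirling: N! ~ sqrt(2π N)(N/e)^N and (5N)! ~ sqrt(2π·5N)·(5N/e)^(5N).
  (N!)^5/(5N)! ~ (2π N)^(5/2) (N/e)^(5N) / [sqrt(2π·5N) (5N/e)^(5N)]
     = (2π N)^(5/2) / sqrt(2π·5N) · (N/(5N))^(5N)
     = (2π N)^((5−1)/2) / sqrt(5) · 5^(−5N).
Since 5^5 > 1, the factor 5^(−5N) decays exponentially, so the ratio → 0. Substituting N = 15n gives the stated form.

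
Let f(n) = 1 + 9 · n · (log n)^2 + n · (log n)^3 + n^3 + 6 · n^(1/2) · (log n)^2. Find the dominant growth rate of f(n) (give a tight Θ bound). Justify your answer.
f(n) ∈ Θ(n^3)

Compare the terms by growth order. For large n, n^a · (log n)^b dominates n^a' · (log n)^b' iff a > a', or (a = a' and b > b'). Ranking the 5 terms shows the dominant one is n^3. Hence f(n) ∈ Θ(n^3).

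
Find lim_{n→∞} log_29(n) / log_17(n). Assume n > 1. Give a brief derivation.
lim = ln(17) / ln(29) = log_29(17)

Change of base: log_29(n) = ln n / ln 29 and log_17(n) = ln n / ln 17. The ratio is (ln n / ln 29) · (ln 17 / ln n) = ln 17 / ln 29, a constant independent of n. So the limit is ln 17 / ln 29 = log_29(17).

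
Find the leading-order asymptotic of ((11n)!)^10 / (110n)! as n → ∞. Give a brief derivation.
((11n)!)^10/(110n)! ~ ((2π·11n)^(9/2) / sqrt(10)) · 10^(−10·11n)  →  0

Write N = 11n. Stirling: N! ~ sqrt(2π N)(N/e)^N and (10N)! ~ sqrt(2π·10N)·(10N/e)^(10N).
  (N!)^10/(10N)! ~ (2π N)^(10/2) (N/e)^(10N) / [sqrt(2π·10N) (10N/e)^(10N)]
     = (2π N)^(10/2) / sqrt(2π·10N) · (N/(10N))^(10N)
     = (2π N)^((10−1)/2) / sqrt(10) · 10^(−10N).
Since 10^10 > 1, the factor 10^(−10N) decays exponentially, so the ratio → 0. Substituting N = 11n gives the stated form.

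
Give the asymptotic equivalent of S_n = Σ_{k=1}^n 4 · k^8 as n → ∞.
S_n ~ 4 · n^9 / 9

By integral comparison (Euler-Maclaurin), Σ_{k=1}^n 4 · k^8 = 4 · ∫_0^n x^8 dx + O(n^8) = 4 · n^9/9 + O(n^8). (Equivalently, Faulhaber's formula gives the same leading term.)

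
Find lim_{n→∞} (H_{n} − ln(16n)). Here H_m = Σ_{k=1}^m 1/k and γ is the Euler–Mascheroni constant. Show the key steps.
lim = −ln 16 + γ

By Euler-Maclaurin, H_m = ln m + γ + O(1/m). So
  H_{n} − ln(16n) = ln(n) + γ − ln(16n) + O(1/n)
                       = ln(1/16) + γ + O(1/n).
Hence the limit is ln(1/16) + γ.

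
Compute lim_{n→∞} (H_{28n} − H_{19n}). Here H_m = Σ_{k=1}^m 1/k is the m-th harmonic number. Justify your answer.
lim = ln(28/19)

Euler-Maclaurin gives H_m = ln m + γ + 1/(2m) + O(1/m^2). The γ and O(1/m) terms cancel in the difference:
  H_{28n} − H_{19n} = ln(28n) − ln(19n) + O(1/n) = ln(28/19) + O(1/n).
Hence the limit is ln(28/19).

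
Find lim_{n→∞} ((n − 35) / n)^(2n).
lim = e^(−70)

Rewrite as (1 − 35/n)^(2n). By the standard limit (1 + x/n)^n → e^x, we have (1 − 35/n)^n → e^(−35), and raising to the 2nd power gives e^(−70).
More precisely, ln[(1 − 35/n)^(2n)] = 2n · ln(1 − 35/n) = 2n · (-35/n + O(1/n^2)) = -70 + O(1/n) → -70.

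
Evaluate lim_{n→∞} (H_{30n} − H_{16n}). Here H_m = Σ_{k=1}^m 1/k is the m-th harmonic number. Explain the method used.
lim = ln(30/16) = ln(15/8)

Euler-Maclaurin gives H_m = ln m + γ + 1/(2m) + O(1/m^2). The γ and O(1/m) terms cancel in the difference:
  H_{30n} − H_{16n} = ln(30n) − ln(16n) + O(1/n) = ln(30/16) + O(1/n).
Hence the limit is ln(30/16) = ln(15/8).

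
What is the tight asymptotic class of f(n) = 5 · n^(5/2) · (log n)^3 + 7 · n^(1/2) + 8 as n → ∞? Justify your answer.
f(n) ∈ Θ(n^(5/2) · (log n)^3)

Compare the terms by growth order. For large n, n^a · (log n)^b dominates n^a' · (log n)^b' iff a > a', or (a = a' and b > b'). Ranking the 3 terms shows the dominant one is 5 · n^(5/2) · (log n)^3. Hence f(n) ∈ Θ(n^(5/2) · (log n)^3).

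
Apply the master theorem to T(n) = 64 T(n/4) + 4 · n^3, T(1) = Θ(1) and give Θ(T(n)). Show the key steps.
T(n) = Θ(n^3 log n)

log_4 64 = 3, and f(n) = 4 · n^3 = Θ(n^(log_4 64)). This is Case 2 of the master theorem: T(n) = Θ(f(n) · log n) = Θ(n^3 log n).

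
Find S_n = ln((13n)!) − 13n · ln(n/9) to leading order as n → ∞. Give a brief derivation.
S_n ~ 13n · (ln 117 − 1) + O(ln n)

Stirling: ln((13n)!) = 13n ln(13n) − 13n + O(ln n).
  S_n = 13n ln(13n) − 13n − 13n ln(n/9) + O(ln n)
      = 13n ln(13n) − 13n ln n + 13n ln 9 − 13n + O(ln n)
      = 13n ln 13 + 13n ln 9 − 13n + O(ln n)
      = 13n (ln 117 − 1) + O(ln n).
Numerically ln(117) − 1 ≈ 3.7622.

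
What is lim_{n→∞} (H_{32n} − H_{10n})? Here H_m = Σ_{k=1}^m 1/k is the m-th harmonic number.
lim = ln(32/10) = ln(16/5)

Euler-Maclaurin gives H_m = ln m + γ + 1/(2m) + O(1/m^2). The γ and O(1/m) terms cancel in the difference:
  H_{32n} − H_{10n} = ln(32n) − ln(10n) + O(1/n) = ln(32/10) + O(1/n).
Hence the limit is ln(32/10) = ln(16/5).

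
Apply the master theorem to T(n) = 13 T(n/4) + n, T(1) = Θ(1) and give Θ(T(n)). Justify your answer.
T(n) = Θ(n^(log_4 13))

Master theorem: compare f(n) = n to n^(log_4 13) where log_4 13 ≈ 1.850. Since 1 < log_4 13, we have f(n) = O(n^(log_4 13 − ε)) for some ε > 0 — Case 1. Hence T(n) = Θ(n^(log_4 13)).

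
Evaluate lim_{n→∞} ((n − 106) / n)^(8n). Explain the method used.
lim = e^(−848)

Rewrite as (1 − 106/n)^(8n). By the standard limit (1 + x/n)^n → e^x, we have (1 − 106/n)^n → e^(−106), and raising to the 8th power gives e^(−848).
More precisely, ln[(1 − 106/n)^(8n)] = 8n · ln(1 − 106/n) = 8n · (-106/n + O(1/n^2)) = -848 + O(1/n) → -848.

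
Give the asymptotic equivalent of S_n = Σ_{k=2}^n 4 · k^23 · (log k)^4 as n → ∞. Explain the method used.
S_n ~ n^24 · (log n)^4 / 6

By integral comparison, S_n = ∫_1^n 4 · x^23 · (log x)^4 dx + O(n^23 · (log n)^4). For the integral, the leading term of ∫_1^n x^23 (log x)^4 dx is n^24/24 · (log n)^4 (by repeated integration by parts; each step lowers the log-exponent and produces a relatively O(1/log n) correction). Hence S_n ~ n^24 · (log n)^4 / 6.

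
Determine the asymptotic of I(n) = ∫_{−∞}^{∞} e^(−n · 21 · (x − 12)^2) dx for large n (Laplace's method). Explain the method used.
I(n) = sqrt(π/(21n))

Here φ(x) = 21 · (x − 12)^2 has its unique minimum at x* = 12 with φ(x*) = 0 and φ''(x*) = 42. Laplace's method gives
  I(n) ~ e^(−n φ(x*)) · sqrt(2π / (n · φ''(x*))) = sqrt(2π / (42n)) = sqrt(π/(21n)).
This is exact: substituting u = (x − 12)·sqrt(21n) gives I(n) = (1/sqrt(21n)) ∫_{−∞}^{∞} e^(−u^2) du = sqrt(π/(21n)).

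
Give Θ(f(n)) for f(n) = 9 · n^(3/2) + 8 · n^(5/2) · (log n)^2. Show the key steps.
f(n) ∈ Θ(n^(5/2) · (log n)^2)

Compare the terms by growth order. For large n, n^a · (log n)^b dominates n^a' · (log n)^b' iff a > a', or (a = a' and b > b'). Ranking the 2 terms shows the dominant one is 8 · n^(5/2) · (log n)^2. Hence f(n) ∈ Θ(n^(5/2) · (log n)^2).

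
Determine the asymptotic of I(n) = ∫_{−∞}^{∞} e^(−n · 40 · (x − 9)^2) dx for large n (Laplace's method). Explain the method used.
I(n) = sqrt(π/(40n))

Here φ(x) = 40 · (x − 9)^2 has its unique minimum at x* = 9 with φ(x*) = 0 and φ''(x*) = 80. Laplace's method gives
  I(n) ~ e^(−n φ(x*)) · sqrt(2π / (n · φ''(x*))) = sqrt(2π / (80n)) = sqrt(π/(40n)).
This is exact: substituting u = (x − 9)·sqrt(40n) gives I(n) = (1/sqrt(40n)) ∫_{−∞}^{∞} e^(−u^2) du = sqrt(π/(40n)).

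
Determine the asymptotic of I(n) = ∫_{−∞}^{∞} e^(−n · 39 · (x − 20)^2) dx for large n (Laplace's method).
I(n) = sqrt(π/(39n))

Here φ(x) = 39 · (x − 20)^2 has its unique minimum at x* = 20 with φ(x*) = 0 and φ''(x*) = 78. Laplace's method gives
  I(n) ~ e^(−n φ(x*)) · sqrt(2π / (n · φ''(x*))) = sqrt(2π / (78n)) = sqrt(π/(39n)).
This is exact: substituting u = (x − 20)·sqrt(39n) gives I(n) = (1/sqrt(39n)) ∫_{−∞}^{∞} e^(−u^2) du = sqrt(π/(39n)).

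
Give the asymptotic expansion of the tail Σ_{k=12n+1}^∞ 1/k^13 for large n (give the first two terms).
Σ_{k>12n} 1/k^13 = 1/(12 · (12n)^12) − 1/(2 · (12n)^13) + O(1/(12n)^14)

Compare to the integral: ∫_{12n}^∞ x^(−13) dx = [−x^(−12)/12]_{12n}^∞ = 1/((13−1)·(12n)^12). The Euler-Maclaurin correction adds −f(12n)/2 = −1/(2·(12n)^13). Euler-Maclaurin then gives
  Σ_{k>12n} 1/k^13 = ∫_{12n}^∞ dx/x^13 − 1/(2·(12n)^13) + O(1/(12n)^14).
(Equivalently this is ζ(13) − Σ_{k≤12n} 1/k^13.)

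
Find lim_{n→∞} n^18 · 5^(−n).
lim = 0

Exponentials with base > 1 dominate every fixed polynomial: for any fixed c, n^c / 5^n → 0 as n → ∞ (e.g. by the ratio test, or by writing 5^n = e^(n ln 5) and noting e^(n ln 5) / n^c → ∞). Hence n^18 · 5^(−n) = n^18 / 5^n → 0.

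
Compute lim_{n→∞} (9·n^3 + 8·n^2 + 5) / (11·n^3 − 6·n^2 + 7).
lim = 9/11

For large n the leading n^3 terms dominate both numerator and denominator. Dividing top and bottom by n^3, every other term tends to 0, leaving 9/11.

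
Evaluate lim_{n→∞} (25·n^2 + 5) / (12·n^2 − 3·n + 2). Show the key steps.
lim = 25/12

For large n the leading n^2 terms dominate both numerator and denominator. Dividing top and bottom by n^2, every other term tends to 0, leaving 25/12.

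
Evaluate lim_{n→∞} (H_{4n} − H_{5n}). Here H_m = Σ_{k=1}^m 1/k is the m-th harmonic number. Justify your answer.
lim = ln(4/5)

Euler-Maclaurin gives H_m = ln m + γ + 1/(2m) + O(1/m^2). The γ and O(1/m) terms cancel in the difference:
  H_{4n} − H_{5n} = ln(4n) − ln(5n) + O(1/n) = ln(4/5) + O(1/n).
Hence the limit is ln(4/5).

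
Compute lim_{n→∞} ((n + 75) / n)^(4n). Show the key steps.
lim = e^300

Rewrite as (1 + 75/n)^(4n). By the standard limit (1 + x/n)^n → e^x, we have (1 + 75/n)^n → e^75, and raising to the 4th power gives e^300.
More precisely, ln[(1 + 75/n)^(4n)] = 4n · ln(1 + 75/n) = 4n · (75/n + O(1/n^2)) = 300 + O(1/n) → 300.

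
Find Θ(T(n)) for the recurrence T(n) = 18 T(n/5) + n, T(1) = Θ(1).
T(n) = Θ(n^(log_5 18))

Master theorem: compare f(n) = n to n^(log_5 18) where log_5 18 ≈ 1.796. Since 1 < log_5 18, we have f(n) = O(n^(log_5 18 − ε)) for some ε > 0 — Case 1. Hence T(n) = Θ(n^(log_5 18)).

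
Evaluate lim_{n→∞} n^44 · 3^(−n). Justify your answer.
lim = 0

Exponentials with base > 1 dominate every fixed polynomial: for any fixed c, n^c / 3^n → 0 as n → ∞ (e.g. by the ratio test, or by writing 3^n = e^(n ln 3) and noting e^(n ln 3) / n^c → ∞). Hence n^44 · 3^(−n) = n^44 / 3^n → 0.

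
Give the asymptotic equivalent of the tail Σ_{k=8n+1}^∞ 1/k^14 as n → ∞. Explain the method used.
Σ_{k>8n} 1/k^14 ~ 1/(13 · (8n)^13)

Compare to the integral: ∫_{8n}^∞ x^(−14) dx = [−x^(−13)/13]_{8n}^∞ = 1/((14−1)·(8n)^13). Euler-Maclaurin then gives
  Σ_{k>8n} 1/k^14 = ∫_{8n}^∞ dx/x^14 − 1/(2·(8n)^14) + O(1/(8n)^15).
(Equivalently this is ζ(14) − Σ_{k≤8n} 1/k^14.)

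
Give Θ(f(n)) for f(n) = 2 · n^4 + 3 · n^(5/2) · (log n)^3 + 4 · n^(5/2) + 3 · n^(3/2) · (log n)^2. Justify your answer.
f(n) ∈ Θ(n^4)

Compare the terms by growth order. For large n, n^a · (log n)^b dominates n^a' · (log n)^b' iff a > a', or (a = a' and b > b'). Ranking the 4 terms shows the dominant one is 2 · n^4. Hence f(n) ∈ Θ(n^4).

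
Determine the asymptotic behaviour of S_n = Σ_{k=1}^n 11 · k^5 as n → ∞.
S_n ~ 11 · n^6 / 6

By integral comparison (Euler-Maclaurin), Σ_{k=1}^n 11 · k^5 = 11 · ∫_0^n x^5 dx + O(n^5) = 11 · n^6/6 + O(n^5). (Equivalently, Faulhaber's formula gives the same leading term.)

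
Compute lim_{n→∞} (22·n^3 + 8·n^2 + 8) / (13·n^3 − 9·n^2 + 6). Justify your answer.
lim = 22/13

For large n the leading n^3 terms dominate both numerator and denominator. Dividing top and bottom by n^3, every other term tends to 0, leaving 22/13.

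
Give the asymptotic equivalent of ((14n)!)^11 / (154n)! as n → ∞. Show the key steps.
((14n)!)^11/(154n)! ~ ((2π·14n)^(10/2) / sqrt(11)) · 11^(−11·14n)  →  0

Write N = 14n. Stirling: N! ~ sqrt(2π N)(N/e)^N and (11N)! ~ sqrt(2π·11N)·(11N/e)^(11N).
  (N!)^11/(11N)! ~ (2π N)^(11/2) (N/e)^(11N) / [sqrt(2π·11N) (11N/e)^(11N)]
     = (2π N)^(11/2) / sqrt(2π·11N) · (N/(11N))^(11N)
     = (2π N)^((11−1)/2) / sqrt(11) · 11^(−11N).
Since 11^11 > 1, the factor 11^(−11N) decays exponentially, so the ratio → 0. Substituting N = 14n gives the stated form.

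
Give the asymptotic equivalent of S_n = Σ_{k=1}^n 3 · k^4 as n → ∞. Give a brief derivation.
S_n ~ 3 · n^5 / 5

By integral comparison (Euler-Maclaurin), Σ_{k=1}^n 3 · k^4 = 3 · ∫_0^n x^4 dx + O(n^4) = 3 · n^5/5 + O(n^4). (Equivalently, Faulhaber's formula gives the same leading term.)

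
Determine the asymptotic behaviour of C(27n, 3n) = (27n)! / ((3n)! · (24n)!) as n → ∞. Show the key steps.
C(27n, 3n) ~ (387420489/16777216)^(3n) · sqrt(9/(16π·3n))

Write N = 3n. Apply Stirling to each factorial:
  (9N)! ~ sqrt(2π·9N) · (9N/e)^(9N),
  N! ~ sqrt(2π N) · (N/e)^N,
  (8N)! ~ sqrt(2π·8N) · (8N/e)^(8N).
The exponential factors combine to (9N)^(9N) / (N^N · (8N)^(8N)) = 9^(9N)/8^(8N) = (9^9/8^8)^N = (387420489/16777216)^N.
The square-root prefactors combine to sqrt(2π·9N) / (sqrt(2π N)·sqrt(2π·8N)) = sqrt(9 / (2π·8·N)) = sqrt(9/(16π·3n)).
Substituting N = 3n: C(27n, 3n) ~ (387420489/16777216)^(3n) · sqrt(9/(16π·3n)).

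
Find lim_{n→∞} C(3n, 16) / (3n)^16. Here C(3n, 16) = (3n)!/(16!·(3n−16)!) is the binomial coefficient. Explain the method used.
lim = 1/16! = 1/20922789888000

With N = 3n → ∞: C(N, 16) / N^16 = [N(N−1)…(N−15)] / (16! · N^16) = (1/16!) · 1 · (1 − 1/(3n)) · … · (1 − 15/(3n)). Each factor → 1 as N → ∞, so the limit is 1/16! = 1/20922789888000.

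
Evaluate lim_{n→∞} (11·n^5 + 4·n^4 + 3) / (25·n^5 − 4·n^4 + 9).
lim = 11/25

For large n the leading n^5 terms dominate both numerator and denominator. Dividing top and bottom by n^5, every other term tends to 0, leaving 11/25.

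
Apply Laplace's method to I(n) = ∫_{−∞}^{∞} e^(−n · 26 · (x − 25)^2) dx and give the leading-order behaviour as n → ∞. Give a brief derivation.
I(n) = sqrt(π/(26n))

Here φ(x) = 26 · (x − 25)^2 has its unique minimum at x* = 25 with φ(x*) = 0 and φ''(x*) = 52. Laplace's method gives
  I(n) ~ e^(−n φ(x*)) · sqrt(2π / (n · φ''(x*))) = sqrt(2π / (52n)) = sqrt(π/(26n)).
This is exact: substituting u = (x − 25)·sqrt(26n) gives I(n) = (1/sqrt(26n)) ∫_{−∞}^{∞} e^(−u^2) du = sqrt(π/(26n)).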